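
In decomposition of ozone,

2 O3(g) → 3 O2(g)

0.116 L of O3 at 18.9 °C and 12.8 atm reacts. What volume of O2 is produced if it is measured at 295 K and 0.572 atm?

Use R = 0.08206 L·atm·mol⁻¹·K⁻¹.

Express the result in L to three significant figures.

3.93 L

n(O3) = PV/RT = (12.8 × 0.116) / (0.08206 × 292.05) = 0.06196 mol
n(O2) = (3/2) × 0.06196 = 0.09294 mol
V = nRT/P = 0.09294 × 0.08206 × 295 / 0.572 = 3.933 L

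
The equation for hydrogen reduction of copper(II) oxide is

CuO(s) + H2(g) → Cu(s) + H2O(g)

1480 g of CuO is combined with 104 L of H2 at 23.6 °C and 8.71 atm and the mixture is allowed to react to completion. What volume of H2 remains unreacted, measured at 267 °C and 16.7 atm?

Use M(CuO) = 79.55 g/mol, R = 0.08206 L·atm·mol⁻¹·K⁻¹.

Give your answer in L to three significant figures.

n(CuO) = 1480 / 79.55 = 18.60 mol
n(H2) = PV/RT = (8.71 × 104) / (0.08206 × 296.75) = 37.20 mol
For 18.60 mol CuO, stoichiometry requires (1/1) × 18.60 = 18.60 mol H2; 37.20 mol is available, so CuO is limiting.
n(H2) consumed = (1/1) × 18.60 = 18.60 mol; remaining = 37.20 − 18.60 = 18.60 mol
V(H2) = nRT/P = 18.60 × 0.08206 × 540.15 / 16.7 = 49.37 L

49.4 L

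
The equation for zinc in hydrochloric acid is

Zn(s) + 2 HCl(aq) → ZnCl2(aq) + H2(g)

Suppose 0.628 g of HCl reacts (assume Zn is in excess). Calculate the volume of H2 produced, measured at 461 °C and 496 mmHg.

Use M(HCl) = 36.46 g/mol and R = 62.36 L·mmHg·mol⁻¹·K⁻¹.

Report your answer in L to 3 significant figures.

n(HCl) = 0.6280 / 36.46 = 0.01722 mol
n(H2) = (1/2) × 0.01722 = 0.008610 mol
V = nRT/P = 0.008610 × 62.36 × 734.15 / 496 = 0.7947 L

0.795 L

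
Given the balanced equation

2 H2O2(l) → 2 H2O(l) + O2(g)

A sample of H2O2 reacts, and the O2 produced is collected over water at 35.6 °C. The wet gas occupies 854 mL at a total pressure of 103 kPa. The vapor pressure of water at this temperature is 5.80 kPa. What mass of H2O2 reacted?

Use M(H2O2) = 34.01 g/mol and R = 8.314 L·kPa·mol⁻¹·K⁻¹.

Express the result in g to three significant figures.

2.20 g

P(O2) = 103 − 5.80 = 97.20 kPa
n(O2) = PV/RT = (97.20 × 0.8540) / (8.314 × 308.75) = 0.03234 mol
n(H2O2) = (2/1) × 0.03234 = 0.06468 mol
m(H2O2) = 0.06468 × 34.01 = 2.200 g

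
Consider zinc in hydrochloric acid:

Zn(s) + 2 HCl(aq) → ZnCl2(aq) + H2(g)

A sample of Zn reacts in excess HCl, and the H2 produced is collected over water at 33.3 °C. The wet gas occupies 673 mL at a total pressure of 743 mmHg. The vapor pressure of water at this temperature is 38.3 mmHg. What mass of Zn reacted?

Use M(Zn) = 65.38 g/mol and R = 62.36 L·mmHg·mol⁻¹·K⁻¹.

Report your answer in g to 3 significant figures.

P(H2) = 743 − 38.3 = 704.7 mmHg
n(H2) = PV/RT = (704.7 × 0.6730) / (62.36 × 306.45) = 0.02482 mol
n(Zn) = (1/1) × 0.02482 = 0.02482 mol
m(Zn) = 0.02482 × 65.38 = 1.623 g

1.62 g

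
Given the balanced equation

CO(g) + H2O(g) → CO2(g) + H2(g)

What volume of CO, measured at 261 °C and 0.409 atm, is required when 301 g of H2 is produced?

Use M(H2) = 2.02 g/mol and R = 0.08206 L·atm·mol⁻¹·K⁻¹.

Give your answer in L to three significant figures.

16000 L

n(H2) = 301.0 / 2.02 = 149.0 mol
n(CO) = (1/1) × 149.0 = 149.0 mol
V = nRT/P = 149.0 × 0.08206 × 534.15 / 0.409 = 15970 L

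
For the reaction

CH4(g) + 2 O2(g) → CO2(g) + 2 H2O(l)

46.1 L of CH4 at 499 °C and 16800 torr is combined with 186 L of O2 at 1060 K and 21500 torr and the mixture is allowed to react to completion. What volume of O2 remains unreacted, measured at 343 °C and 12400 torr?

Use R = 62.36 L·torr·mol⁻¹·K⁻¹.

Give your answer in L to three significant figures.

n(CH4) = PV/RT = (16800 × 46.1) / (62.36 × 772.15) = 16.08 mol
n(O2) = PV/RT = (21500 × 186) / (62.36 × 1060) = 60.50 mol
For 16.08 mol CH4, stoichiometry requires (2/1) × 16.08 = 32.16 mol O2; 60.50 mol is available, so CH4 is limiting.
n(O2) consumed = (2/1) × 16.08 = 32.16 mol; remaining = 60.50 − 32.16 = 28.34 mol
V(O2) = nRT/P = 28.34 × 62.36 × 616.15 / 12400 = 87.82 L

87.8 L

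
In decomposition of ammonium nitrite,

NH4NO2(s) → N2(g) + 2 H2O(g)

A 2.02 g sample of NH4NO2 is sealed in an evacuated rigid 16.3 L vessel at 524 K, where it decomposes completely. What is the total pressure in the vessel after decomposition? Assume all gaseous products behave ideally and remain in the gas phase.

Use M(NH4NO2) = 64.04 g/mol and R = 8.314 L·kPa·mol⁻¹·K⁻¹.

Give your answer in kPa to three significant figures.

n(NH4NO2) = 2.02 / 64.04 = 0.03154 mol
n(gas produced) = (3/1) × 0.03154 = 0.09462 mol
P = nRT/V = 0.09462 × 8.314 × 524 / 16.3 = 25.29 kPa

25.3 kPa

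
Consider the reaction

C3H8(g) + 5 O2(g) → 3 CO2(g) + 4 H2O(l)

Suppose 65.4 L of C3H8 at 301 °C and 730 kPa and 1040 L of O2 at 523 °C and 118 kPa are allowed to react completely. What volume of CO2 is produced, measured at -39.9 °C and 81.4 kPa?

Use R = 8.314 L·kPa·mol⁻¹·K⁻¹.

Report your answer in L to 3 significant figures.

n(C3H8) = PV/RT = (730 × 65.4) / (8.314 × 574.15) = 10.00 mol
n(O2) = PV/RT = (118 × 1040) / (8.314 × 796.15) = 18.54 mol
For 10.00 mol C3H8, stoichiometry requires (5/1) × 10.00 = 50.00 mol O2; 18.54 mol is available, so O2 is limiting.
n(CO2) = (3/5) × 18.54 = 11.12 mol
V(CO2) = nRT/P = 11.12 × 8.314 × 233.25 / 81.4 = 264.9 L

265 L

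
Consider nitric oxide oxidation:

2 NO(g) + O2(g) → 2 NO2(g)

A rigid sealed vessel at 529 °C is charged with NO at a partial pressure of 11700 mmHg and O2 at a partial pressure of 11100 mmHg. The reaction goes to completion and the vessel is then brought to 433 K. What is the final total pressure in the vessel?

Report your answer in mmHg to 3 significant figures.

At constant V, partial pressures at 529 °C are proportional to moles, so apply stoichiometry directly to pressures.
P(O2) required for 11700 mmHg of NO = (1/2) × 11700 = 5850 mmHg; available 11100 mmHg, so NO is limiting.
P(O2) remaining = 11100 − (1/2) × 11700 = 5250 mmHg
P(gaseous products) = (2)/2 × 11700 = 11700 mmHg
P_total at 529 °C = 5250 + 11700 = 16950 mmHg
Scaling to 433 K: P = 16950 × 433/802.15 = 9150 mmHg

9150 mmHg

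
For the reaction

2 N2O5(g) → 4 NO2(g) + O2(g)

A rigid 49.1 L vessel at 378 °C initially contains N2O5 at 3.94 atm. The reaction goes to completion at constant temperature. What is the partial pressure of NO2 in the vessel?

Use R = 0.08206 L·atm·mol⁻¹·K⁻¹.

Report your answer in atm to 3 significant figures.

7.88 atm

n(N2O5)₀ = PV/RT = (3.94 × 49.1) / (0.08206 × 651.15) = 3.620 mol
n(NO2) = (4/2) × 3.620 = 7.240 mol
P(NO2) = nRT/V = 7.240 × 0.08206 × 651.15 / 49.1 = 7.879 atm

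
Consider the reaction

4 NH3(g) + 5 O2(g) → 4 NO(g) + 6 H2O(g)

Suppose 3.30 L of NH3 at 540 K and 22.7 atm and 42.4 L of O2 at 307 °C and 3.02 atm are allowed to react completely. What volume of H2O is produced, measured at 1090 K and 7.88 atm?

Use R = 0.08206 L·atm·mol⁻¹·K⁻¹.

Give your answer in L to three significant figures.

n(NH3) = PV/RT = (22.7 × 3.30) / (0.08206 × 540) = 1.690 mol
n(O2) = PV/RT = (3.02 × 42.4) / (0.08206 × 580.15) = 2.690 mol
For 1.690 mol NH3, stoichiometry requires (5/4) × 1.690 = 2.112 mol O2; 2.690 mol is available, so NH3 is limiting.
n(H2O) = (6/4) × 1.690 = 2.535 mol
V(H2O) = nRT/P = 2.535 × 0.08206 × 1090 / 7.88 = 28.77 L

28.8 L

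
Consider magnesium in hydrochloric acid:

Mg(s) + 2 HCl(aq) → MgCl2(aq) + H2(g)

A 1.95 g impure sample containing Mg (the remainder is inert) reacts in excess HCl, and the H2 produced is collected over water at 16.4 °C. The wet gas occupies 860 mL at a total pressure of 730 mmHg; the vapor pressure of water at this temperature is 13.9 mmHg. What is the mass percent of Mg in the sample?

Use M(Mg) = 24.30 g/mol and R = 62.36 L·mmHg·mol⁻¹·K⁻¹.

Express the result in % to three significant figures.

P(H2) = 730 − 13.9 = 716.1 mmHg
n(H2) = PV/RT = (716.1 × 0.8600) / (62.36 × 289.55) = 0.03411 mol
n(Mg) = (1/1) × 0.03411 = 0.03411 mol
m(Mg) = 0.03411 × 24.30 = 0.8289 g
%Mg = 0.8289 / 1.95 × 100 = 42.51%

42.5 %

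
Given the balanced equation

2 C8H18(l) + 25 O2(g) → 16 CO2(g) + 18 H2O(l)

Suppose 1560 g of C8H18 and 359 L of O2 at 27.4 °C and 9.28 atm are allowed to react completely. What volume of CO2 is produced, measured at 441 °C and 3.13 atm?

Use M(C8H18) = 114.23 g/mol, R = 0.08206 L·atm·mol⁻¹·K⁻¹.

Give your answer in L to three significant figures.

1620 L

n(C8H18) = 1560 / 114.23 = 13.66 mol
n(O2) = PV/RT = (9.28 × 359) / (0.08206 × 300.55) = 135.1 mol
For 13.66 mol C8H18, stoichiometry requires (25/2) × 13.66 = 170.8 mol O2; 135.1 mol is available, so O2 is limiting.
n(CO2) = (16/25) × 135.1 = 86.46 mol
V(CO2) = nRT/P = 86.46 × 0.08206 × 714.15 / 3.13 = 1619 L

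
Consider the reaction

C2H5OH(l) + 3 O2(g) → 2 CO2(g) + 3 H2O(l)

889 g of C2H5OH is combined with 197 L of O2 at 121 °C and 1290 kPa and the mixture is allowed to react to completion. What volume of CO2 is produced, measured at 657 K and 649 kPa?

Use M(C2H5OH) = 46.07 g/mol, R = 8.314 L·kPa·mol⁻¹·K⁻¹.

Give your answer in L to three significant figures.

n(C2H5OH) = 889 / 46.07 = 19.30 mol
n(O2) = PV/RT = (1290 × 197) / (8.314 × 394.15) = 77.55 mol
For 19.30 mol C2H5OH, stoichiometry requires (3/1) × 19.30 = 57.90 mol O2; 77.55 mol is available, so C2H5OH is limiting.
n(CO2) = (2/1) × 19.30 = 38.60 mol
V(CO2) = nRT/P = 38.60 × 8.314 × 657 / 649 = 324.9 L

325 L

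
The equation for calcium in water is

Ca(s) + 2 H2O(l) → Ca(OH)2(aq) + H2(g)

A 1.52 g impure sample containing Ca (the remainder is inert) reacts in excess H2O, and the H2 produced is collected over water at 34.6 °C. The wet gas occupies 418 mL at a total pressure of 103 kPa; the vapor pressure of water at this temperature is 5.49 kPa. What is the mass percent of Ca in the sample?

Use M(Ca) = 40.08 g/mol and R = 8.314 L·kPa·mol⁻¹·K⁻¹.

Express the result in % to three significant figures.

P(H2) = 103 − 5.49 = 97.51 kPa
n(H2) = PV/RT = (97.51 × 0.4180) / (8.314 × 307.75) = 0.01593 mol
n(Ca) = (1/1) × 0.01593 = 0.01593 mol
m(Ca) = 0.01593 × 40.08 = 0.6385 g
%Ca = 0.6385 / 1.52 × 100 = 42.01%

42.0 %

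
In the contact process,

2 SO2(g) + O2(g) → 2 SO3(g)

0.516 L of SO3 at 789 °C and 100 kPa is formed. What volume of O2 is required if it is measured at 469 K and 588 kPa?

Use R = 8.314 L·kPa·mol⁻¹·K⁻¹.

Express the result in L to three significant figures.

n(SO3) = PV/RT = (100 × 0.516) / (8.314 × 1062.15) = 0.005843 mol
n(O2) = (1/2) × 0.005843 = 0.002922 mol
V = nRT/P = 0.002922 × 8.314 × 469 / 588 = 0.01938 L

0.0194 L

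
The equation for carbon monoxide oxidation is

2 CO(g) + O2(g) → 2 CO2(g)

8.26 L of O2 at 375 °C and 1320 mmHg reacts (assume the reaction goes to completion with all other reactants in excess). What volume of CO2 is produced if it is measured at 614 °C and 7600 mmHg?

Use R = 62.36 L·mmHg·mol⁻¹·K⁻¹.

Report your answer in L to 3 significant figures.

n(O2) = PV/RT = (1320 × 8.26) / (62.36 × 648.15) = 0.2698 mol
n(CO2) = (2/1) × 0.2698 = 0.5396 mol
V = nRT/P = 0.5396 × 62.36 × 887.15 / 7600 = 3.928 L

3.93 L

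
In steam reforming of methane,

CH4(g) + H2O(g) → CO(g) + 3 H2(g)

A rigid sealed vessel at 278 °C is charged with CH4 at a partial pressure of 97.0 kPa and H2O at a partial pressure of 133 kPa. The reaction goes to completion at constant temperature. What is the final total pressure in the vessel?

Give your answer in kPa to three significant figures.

Because the vessel is rigid and T is held at 278 °C, work the stoichiometry in partial pressures (P_i = n_iRT/V).
P(H2O) required for 97.0 kPa of CH4 = (1/1) × 97.0 = 97.00 kPa; available 133 kPa, so CH4 is limiting.
P(H2O) remaining = 133 − (1/1) × 97.0 = 36.00 kPa
P(gaseous products) = (1+3)/1 × 97.0 = 388.0 kPa
P_total at 278 °C = 36.00 + 388.0 = 424.0 kPa

424 kPa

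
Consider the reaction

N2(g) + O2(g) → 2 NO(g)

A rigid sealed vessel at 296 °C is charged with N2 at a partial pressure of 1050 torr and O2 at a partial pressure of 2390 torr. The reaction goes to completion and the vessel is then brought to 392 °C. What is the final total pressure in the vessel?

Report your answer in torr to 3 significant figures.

Because the vessel is rigid and T is held at 296 °C, work the stoichiometry in partial pressures (P_i = n_iRT/V).
P(O2) required for 1050 torr of N2 = (1/1) × 1050 = 1050 torr; available 2390 torr, so N2 is limiting.
P(O2) remaining = 2390 − (1/1) × 1050 = 1340 torr
P(gaseous products) = (2)/1 × 1050 = 2100 torr
P_total at 296 °C = 1340 + 2100 = 3440 torr
Scaling to 392 °C: P = 3440 × 665.15/569.15 = 4020 torr

4020 torr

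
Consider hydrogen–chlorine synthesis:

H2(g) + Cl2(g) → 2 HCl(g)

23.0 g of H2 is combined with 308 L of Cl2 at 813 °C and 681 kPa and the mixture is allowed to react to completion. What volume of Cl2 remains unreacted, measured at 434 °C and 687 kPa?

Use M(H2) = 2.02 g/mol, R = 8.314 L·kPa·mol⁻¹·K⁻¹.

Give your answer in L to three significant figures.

101 L

n(H2) = 23.0 / 2.02 = 11.39 mol
n(Cl2) = PV/RT = (681 × 308) / (8.314 × 1086.15) = 23.23 mol
For 11.39 mol H2, stoichiometry requires (1/1) × 11.39 = 11.39 mol Cl2; 23.23 mol is available, so H2 is limiting.
n(Cl2) consumed = (1/1) × 11.39 = 11.39 mol; remaining = 23.23 − 11.39 = 11.84 mol
V(Cl2) = nRT/P = 11.84 × 8.314 × 707.15 / 687 = 101.3 L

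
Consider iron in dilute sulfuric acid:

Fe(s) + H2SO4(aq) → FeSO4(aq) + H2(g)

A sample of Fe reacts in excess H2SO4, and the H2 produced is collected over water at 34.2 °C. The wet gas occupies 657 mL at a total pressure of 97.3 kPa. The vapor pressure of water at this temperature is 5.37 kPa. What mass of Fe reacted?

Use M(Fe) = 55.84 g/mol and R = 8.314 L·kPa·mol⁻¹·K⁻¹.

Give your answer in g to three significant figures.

1.32 g

P(H2) = 97.3 − 5.37 = 91.93 kPa
n(H2) = PV/RT = (91.93 × 0.6570) / (8.314 × 307.35) = 0.02364 mol
n(Fe) = (1/1) × 0.02364 = 0.02364 mol
m(Fe) = 0.02364 × 55.84 = 1.320 g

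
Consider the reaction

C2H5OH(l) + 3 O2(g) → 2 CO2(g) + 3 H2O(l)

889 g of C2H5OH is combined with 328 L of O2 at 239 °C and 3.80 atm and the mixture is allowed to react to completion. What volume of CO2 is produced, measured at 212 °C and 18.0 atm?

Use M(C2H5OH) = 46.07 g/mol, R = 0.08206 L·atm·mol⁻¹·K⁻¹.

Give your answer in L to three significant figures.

n(C2H5OH) = 889 / 46.07 = 19.30 mol
n(O2) = PV/RT = (3.80 × 328) / (0.08206 × 512.15) = 29.66 mol
For 19.30 mol C2H5OH, stoichiometry requires (3/1) × 19.30 = 57.90 mol O2; 29.66 mol is available, so O2 is limiting.
n(CO2) = (2/3) × 29.66 = 19.77 mol
V(CO2) = nRT/P = 19.77 × 0.08206 × 485.15 / 18.0 = 43.73 L

43.7 L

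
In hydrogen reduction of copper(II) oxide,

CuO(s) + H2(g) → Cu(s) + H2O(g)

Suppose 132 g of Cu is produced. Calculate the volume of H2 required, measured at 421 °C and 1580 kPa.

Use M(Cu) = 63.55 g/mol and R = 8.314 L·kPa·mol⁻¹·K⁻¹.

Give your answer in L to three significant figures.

7.59 L

n(Cu) = 132.0 / 63.55 = 2.077 mol
n(H2) = (1/1) × 2.077 = 2.077 mol
V = nRT/P = 2.077 × 8.314 × 694.15 / 1580 = 7.587 L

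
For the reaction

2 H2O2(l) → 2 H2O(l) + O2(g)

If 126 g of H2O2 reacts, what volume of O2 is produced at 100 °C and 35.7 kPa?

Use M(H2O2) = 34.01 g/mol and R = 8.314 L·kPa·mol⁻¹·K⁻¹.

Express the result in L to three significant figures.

n(H2O2) = 126.0 / 34.01 = 3.705 mol
n(O2) = (1/2) × 3.705 = 1.853 mol
V = nRT/P = 1.853 × 8.314 × 373.15 / 35.7 = 161.0 L

161 L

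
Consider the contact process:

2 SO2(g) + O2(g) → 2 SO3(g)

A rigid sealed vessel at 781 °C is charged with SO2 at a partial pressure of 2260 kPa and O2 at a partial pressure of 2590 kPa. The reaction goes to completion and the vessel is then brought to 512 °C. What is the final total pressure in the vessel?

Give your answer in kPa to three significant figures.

Because the vessel is rigid and T is held at 781 °C, work the stoichiometry in partial pressures (P_i = n_iRT/V).
P(O2) required for 2260 kPa of SO2 = (1/2) × 2260 = 1130 kPa; available 2590 kPa, so SO2 is limiting.
P(O2) remaining = 2590 − (1/2) × 2260 = 1460 kPa
P(gaseous products) = (2)/2 × 2260 = 2260 kPa
P_total at 781 °C = 1460 + 2260 = 3720 kPa
Scaling to 512 °C: P = 3720 × 785.15/1054.15 = 2771 kPa

2770 kPa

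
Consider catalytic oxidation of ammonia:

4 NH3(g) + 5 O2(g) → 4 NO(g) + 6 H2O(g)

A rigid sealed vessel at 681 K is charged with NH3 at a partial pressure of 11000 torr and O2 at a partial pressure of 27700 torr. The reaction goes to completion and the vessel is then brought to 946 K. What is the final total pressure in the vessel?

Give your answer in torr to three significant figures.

With V and T fixed, P_i ∝ n_i, so the mole ratios apply directly to partial pressures at 681 K.
P(O2) required for 11000 torr of NH3 = (5/4) × 11000 = 13750 torr; available 27700 torr, so NH3 is limiting.
P(O2) remaining = 27700 − (5/4) × 11000 = 13950 torr
P(gaseous products) = (4+6)/4 × 11000 = 27500 torr
P_total at 681 K = 13950 + 27500 = 41450 torr
Scaling to 946 K: P = 41450 × 946/681 = 57580 torr

57600 torr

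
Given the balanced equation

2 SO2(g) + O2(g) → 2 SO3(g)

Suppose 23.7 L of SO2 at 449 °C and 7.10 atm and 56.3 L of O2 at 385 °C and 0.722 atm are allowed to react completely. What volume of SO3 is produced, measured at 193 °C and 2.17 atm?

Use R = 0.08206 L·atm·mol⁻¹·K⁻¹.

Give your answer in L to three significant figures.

n(SO2) = PV/RT = (7.10 × 23.7) / (0.08206 × 722.15) = 2.840 mol
n(O2) = PV/RT = (0.722 × 56.3) / (0.08206 × 658.15) = 0.7526 mol
For 2.840 mol SO2, stoichiometry requires (1/2) × 2.840 = 1.420 mol O2; 0.7526 mol is available, so O2 is limiting.
n(SO3) = (2/1) × 0.7526 = 1.505 mol
V(SO3) = nRT/P = 1.505 × 0.08206 × 466.15 / 2.17 = 26.53 L

26.5 L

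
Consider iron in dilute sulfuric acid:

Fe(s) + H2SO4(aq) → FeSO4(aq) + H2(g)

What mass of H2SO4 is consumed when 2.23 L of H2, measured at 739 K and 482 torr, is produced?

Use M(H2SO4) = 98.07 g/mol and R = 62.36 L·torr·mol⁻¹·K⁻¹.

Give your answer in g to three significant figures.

2.29 g

n(H2) = PV/RT = (482 × 2.23) / (62.36 × 739) = 0.02332 mol
n(H2SO4) = (1/1) × 0.02332 = 0.02332 mol
m(H2SO4) = 0.02332 × 98.07 = 2.287 g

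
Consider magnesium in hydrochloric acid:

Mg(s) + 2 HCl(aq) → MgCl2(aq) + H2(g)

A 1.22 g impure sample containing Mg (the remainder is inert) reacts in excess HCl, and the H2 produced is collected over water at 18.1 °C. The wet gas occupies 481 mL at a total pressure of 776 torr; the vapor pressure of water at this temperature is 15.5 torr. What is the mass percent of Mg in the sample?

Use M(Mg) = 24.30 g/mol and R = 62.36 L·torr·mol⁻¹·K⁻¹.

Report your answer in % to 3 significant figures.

P(H2) = 776 − 15.5 = 760.5 torr
n(H2) = PV/RT = (760.5 × 0.4810) / (62.36 × 291.25) = 0.02014 mol
n(Mg) = (1/1) × 0.02014 = 0.02014 mol
m(Mg) = 0.02014 × 24.30 = 0.4894 g
%Mg = 0.4894 / 1.22 × 100 = 40.11%

40.1 %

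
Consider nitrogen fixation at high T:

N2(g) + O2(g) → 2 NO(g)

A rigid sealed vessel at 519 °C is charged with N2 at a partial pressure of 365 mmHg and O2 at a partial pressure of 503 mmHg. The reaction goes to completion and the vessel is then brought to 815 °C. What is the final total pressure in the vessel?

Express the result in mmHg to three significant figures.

With V and T fixed, P_i ∝ n_i, so the mole ratios apply directly to partial pressures at 519 °C.
P(O2) required for 365 mmHg of N2 = (1/1) × 365 = 365.0 mmHg; available 503 mmHg, so N2 is limiting.
P(O2) remaining = 503 − (1/1) × 365 = 138.0 mmHg
P(gaseous products) = (2)/1 × 365 = 730.0 mmHg
P_total at 519 °C = 138.0 + 730.0 = 868.0 mmHg
Scaling to 815 °C: P = 868.0 × 1088.15/792.15 = 1192 mmHg

1190 mmHg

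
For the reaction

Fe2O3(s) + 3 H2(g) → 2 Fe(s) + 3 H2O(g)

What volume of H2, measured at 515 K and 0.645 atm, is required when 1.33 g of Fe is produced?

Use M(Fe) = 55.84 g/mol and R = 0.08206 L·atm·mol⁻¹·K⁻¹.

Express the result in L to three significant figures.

n(Fe) = 1.330 / 55.84 = 0.02382 mol
n(H2) = (3/2) × 0.02382 = 0.03573 mol
V = nRT/P = 0.03573 × 0.08206 × 515 / 0.645 = 2.341 L

2.34 L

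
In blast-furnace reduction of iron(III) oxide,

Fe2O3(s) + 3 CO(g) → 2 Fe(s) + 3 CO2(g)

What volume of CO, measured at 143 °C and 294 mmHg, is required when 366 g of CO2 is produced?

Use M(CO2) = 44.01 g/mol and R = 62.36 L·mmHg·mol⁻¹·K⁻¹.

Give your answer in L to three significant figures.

734 L

n(CO2) = 366.0 / 44.01 = 8.316 mol
n(CO) = (3/3) × 8.316 = 8.316 mol
V = nRT/P = 8.316 × 62.36 × 416.15 / 294 = 734.0 L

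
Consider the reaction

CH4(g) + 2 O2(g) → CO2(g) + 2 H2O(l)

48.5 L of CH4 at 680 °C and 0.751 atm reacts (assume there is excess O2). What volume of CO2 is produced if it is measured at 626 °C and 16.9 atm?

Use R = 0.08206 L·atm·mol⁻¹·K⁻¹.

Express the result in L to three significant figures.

2.03 L

n(CH4) = PV/RT = (0.751 × 48.5) / (0.08206 × 953.15) = 0.4657 mol
n(CO2) = (1/1) × 0.4657 = 0.4657 mol
V = nRT/P = 0.4657 × 0.08206 × 899.15 / 16.9 = 2.033 L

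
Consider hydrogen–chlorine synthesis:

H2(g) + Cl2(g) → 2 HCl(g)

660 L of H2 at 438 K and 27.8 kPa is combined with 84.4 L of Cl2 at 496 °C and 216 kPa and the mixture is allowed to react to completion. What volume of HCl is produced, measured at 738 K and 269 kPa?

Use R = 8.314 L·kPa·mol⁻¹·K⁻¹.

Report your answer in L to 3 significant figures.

n(H2) = PV/RT = (27.8 × 660) / (8.314 × 438) = 5.039 mol
n(Cl2) = PV/RT = (216 × 84.4) / (8.314 × 769.15) = 2.851 mol
For 5.039 mol H2, stoichiometry requires (1/1) × 5.039 = 5.039 mol Cl2; 2.851 mol is available, so Cl2 is limiting.
n(HCl) = (2/1) × 2.851 = 5.702 mol
V(HCl) = nRT/P = 5.702 × 8.314 × 738 / 269 = 130.1 L

130 L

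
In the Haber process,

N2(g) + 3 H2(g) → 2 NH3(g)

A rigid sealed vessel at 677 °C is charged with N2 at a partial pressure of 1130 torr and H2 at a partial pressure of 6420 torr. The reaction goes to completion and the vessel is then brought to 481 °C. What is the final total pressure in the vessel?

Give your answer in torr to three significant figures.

Because the vessel is rigid and T is held at 677 °C, work the stoichiometry in partial pressures (P_i = n_iRT/V).
P(H2) required for 1130 torr of N2 = (3/1) × 1130 = 3390 torr; available 6420 torr, so N2 is limiting.
P(H2) remaining = 6420 − (3/1) × 1130 = 3030 torr
P(gaseous products) = (2)/1 × 1130 = 2260 torr
P_total at 677 °C = 3030 + 2260 = 5290 torr
Scaling to 481 °C: P = 5290 × 754.15/950.15 = 4199 torr

4200 torr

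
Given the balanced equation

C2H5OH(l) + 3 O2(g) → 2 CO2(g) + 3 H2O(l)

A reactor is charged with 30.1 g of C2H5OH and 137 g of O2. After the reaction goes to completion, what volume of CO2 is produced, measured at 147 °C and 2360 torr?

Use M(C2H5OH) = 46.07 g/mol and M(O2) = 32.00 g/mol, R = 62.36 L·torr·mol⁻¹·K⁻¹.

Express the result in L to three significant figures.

14.5 L

n(C2H5OH) = 30.1 / 46.07 = 0.6534 mol
n(O2) = 137 / 32.00 = 4.281 mol
For 0.6534 mol C2H5OH, stoichiometry requires (3/1) × 0.6534 = 1.960 mol O2; 4.281 mol is available, so C2H5OH is limiting.
n(CO2) = (2/1) × 0.6534 = 1.307 mol
V(CO2) = nRT/P = 1.307 × 62.36 × 420.15 / 2360 = 14.51 L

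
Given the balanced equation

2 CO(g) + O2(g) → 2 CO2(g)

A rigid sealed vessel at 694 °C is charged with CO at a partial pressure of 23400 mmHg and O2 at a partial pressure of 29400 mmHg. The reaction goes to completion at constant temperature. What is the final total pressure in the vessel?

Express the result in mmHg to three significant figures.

41100 mmHg

At constant V, partial pressures at 694 °C are proportional to moles, so apply stoichiometry directly to pressures.
P(O2) required for 23400 mmHg of CO = (1/2) × 23400 = 11700 mmHg; available 29400 mmHg, so CO is limiting.
P(O2) remaining = 29400 − (1/2) × 23400 = 17700 mmHg
P(gaseous products) = (2)/2 × 23400 = 23400 mmHg
P_total at 694 °C = 17700 + 23400 = 41100 mmHg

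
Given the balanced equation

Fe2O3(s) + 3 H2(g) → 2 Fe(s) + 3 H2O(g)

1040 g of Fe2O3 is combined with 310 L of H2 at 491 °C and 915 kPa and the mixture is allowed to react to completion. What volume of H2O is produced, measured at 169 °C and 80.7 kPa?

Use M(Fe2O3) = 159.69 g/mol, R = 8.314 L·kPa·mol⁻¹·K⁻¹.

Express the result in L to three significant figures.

890 L

n(Fe2O3) = 1040 / 159.69 = 6.513 mol
n(H2) = PV/RT = (915 × 310) / (8.314 × 764.15) = 44.65 mol
For 6.513 mol Fe2O3, stoichiometry requires (3/1) × 6.513 = 19.54 mol H2; 44.65 mol is available, so Fe2O3 is limiting.
n(H2O) = (3/1) × 6.513 = 19.54 mol
V(H2O) = nRT/P = 19.54 × 8.314 × 442.15 / 80.7 = 890.1 L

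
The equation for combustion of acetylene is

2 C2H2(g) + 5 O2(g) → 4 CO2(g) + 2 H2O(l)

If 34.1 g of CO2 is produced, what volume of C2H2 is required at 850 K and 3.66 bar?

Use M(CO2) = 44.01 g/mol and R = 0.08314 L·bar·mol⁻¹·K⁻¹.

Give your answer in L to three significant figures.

n(CO2) = 34.10 / 44.01 = 0.7748 mol
n(C2H2) = (2/4) × 0.7748 = 0.3874 mol
V = nRT/P = 0.3874 × 0.08314 × 850 / 3.66 = 7.480 L

7.48 L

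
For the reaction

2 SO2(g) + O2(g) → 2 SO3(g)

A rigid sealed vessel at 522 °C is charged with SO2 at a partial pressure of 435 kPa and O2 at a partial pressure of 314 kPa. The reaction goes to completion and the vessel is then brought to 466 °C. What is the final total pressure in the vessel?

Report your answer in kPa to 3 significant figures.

Because the vessel is rigid and T is held at 522 °C, work the stoichiometry in partial pressures (P_i = n_iRT/V).
P(O2) required for 435 kPa of SO2 = (1/2) × 435 = 217.5 kPa; available 314 kPa, so SO2 is limiting.
P(O2) remaining = 314 − (1/2) × 435 = 96.50 kPa
P(gaseous products) = (2)/2 × 435 = 435.0 kPa
P_total at 522 °C = 96.50 + 435.0 = 531.5 kPa
Scaling to 466 °C: P = 531.5 × 739.15/795.15 = 494.1 kPa

494 kPa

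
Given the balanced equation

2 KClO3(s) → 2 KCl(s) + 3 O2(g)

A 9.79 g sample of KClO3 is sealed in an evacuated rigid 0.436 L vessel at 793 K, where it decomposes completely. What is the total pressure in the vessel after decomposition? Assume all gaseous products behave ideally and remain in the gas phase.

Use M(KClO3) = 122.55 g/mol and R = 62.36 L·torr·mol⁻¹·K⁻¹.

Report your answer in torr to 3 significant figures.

13600 torr

n(KClO3) = 9.79 / 122.55 = 0.07989 mol
n(gas produced) = (3/2) × 0.07989 = 0.1198 mol
P = nRT/V = 0.1198 × 62.36 × 793 / 0.436 = 13590 torr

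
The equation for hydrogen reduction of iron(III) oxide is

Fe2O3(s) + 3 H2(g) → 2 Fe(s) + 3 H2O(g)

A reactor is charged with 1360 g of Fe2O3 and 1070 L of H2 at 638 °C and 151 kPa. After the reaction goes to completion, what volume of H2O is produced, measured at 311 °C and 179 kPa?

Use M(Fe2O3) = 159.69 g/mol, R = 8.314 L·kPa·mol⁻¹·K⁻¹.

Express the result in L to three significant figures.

n(Fe2O3) = 1360 / 159.69 = 8.517 mol
n(H2) = PV/RT = (151 × 1070) / (8.314 × 911.15) = 21.33 mol
For 8.517 mol Fe2O3, stoichiometry requires (3/1) × 8.517 = 25.55 mol H2; 21.33 mol is available, so H2 is limiting.
n(H2O) = (3/3) × 21.33 = 21.33 mol
V(H2O) = nRT/P = 21.33 × 8.314 × 584.15 / 179 = 578.7 L

579 L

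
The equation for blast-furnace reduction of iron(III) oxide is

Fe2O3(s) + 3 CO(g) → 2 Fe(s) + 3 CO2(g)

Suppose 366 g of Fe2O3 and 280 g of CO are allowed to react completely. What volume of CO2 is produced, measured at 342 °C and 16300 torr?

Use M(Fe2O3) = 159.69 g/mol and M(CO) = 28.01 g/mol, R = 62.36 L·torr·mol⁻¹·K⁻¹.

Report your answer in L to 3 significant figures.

n(Fe2O3) = 366 / 159.69 = 2.292 mol
n(CO) = 280 / 28.01 = 9.996 mol
For 2.292 mol Fe2O3, stoichiometry requires (3/1) × 2.292 = 6.876 mol CO; 9.996 mol is available, so Fe2O3 is limiting.
n(CO2) = (3/1) × 2.292 = 6.876 mol
V(CO2) = nRT/P = 6.876 × 62.36 × 615.15 / 16300 = 16.18 L

16.2 L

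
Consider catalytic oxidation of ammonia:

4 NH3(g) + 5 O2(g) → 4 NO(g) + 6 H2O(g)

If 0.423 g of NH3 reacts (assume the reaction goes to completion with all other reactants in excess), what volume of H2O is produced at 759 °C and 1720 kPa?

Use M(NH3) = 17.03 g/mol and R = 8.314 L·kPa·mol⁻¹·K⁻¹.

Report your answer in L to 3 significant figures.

n(NH3) = 0.4230 / 17.03 = 0.02484 mol
n(H2O) = (6/4) × 0.02484 = 0.03726 mol
V = nRT/P = 0.03726 × 8.314 × 1032.15 / 1720 = 0.1859 L

0.186 L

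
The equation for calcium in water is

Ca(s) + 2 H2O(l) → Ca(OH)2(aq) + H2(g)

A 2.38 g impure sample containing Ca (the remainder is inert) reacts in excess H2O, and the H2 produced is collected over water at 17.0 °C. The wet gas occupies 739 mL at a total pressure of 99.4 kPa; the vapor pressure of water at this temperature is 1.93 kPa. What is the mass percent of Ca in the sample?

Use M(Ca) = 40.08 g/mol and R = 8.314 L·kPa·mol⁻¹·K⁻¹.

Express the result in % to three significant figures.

P(H2) = 99.4 − 1.93 = 97.47 kPa
n(H2) = PV/RT = (97.47 × 0.7390) / (8.314 × 290.15) = 0.02986 mol
n(Ca) = (1/1) × 0.02986 = 0.02986 mol
m(Ca) = 0.02986 × 40.08 = 1.197 g
%Ca = 1.197 / 2.38 × 100 = 50.29%

50.3 %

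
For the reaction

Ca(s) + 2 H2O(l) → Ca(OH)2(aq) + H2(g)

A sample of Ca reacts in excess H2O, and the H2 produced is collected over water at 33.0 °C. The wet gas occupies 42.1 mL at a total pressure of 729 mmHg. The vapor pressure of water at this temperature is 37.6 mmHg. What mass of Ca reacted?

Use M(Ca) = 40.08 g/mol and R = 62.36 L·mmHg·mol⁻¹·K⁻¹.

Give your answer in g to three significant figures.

0.0611 g

P(H2) = 729 − 37.6 = 691.4 mmHg
n(H2) = PV/RT = (691.4 × 0.04210) / (62.36 × 306.15) = 0.001525 mol
n(Ca) = (1/1) × 0.001525 = 0.001525 mol
m(Ca) = 0.001525 × 40.08 = 0.06112 g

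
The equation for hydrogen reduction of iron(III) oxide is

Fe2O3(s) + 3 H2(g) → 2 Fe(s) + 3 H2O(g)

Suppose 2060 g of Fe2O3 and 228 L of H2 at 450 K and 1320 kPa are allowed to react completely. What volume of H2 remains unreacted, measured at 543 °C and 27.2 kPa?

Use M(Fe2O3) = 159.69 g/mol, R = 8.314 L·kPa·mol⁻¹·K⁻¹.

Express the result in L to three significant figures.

n(Fe2O3) = 2060 / 159.69 = 12.90 mol
n(H2) = PV/RT = (1320 × 228) / (8.314 × 450) = 80.44 mol
For 12.90 mol Fe2O3, stoichiometry requires (3/1) × 12.90 = 38.70 mol H2; 80.44 mol is available, so Fe2O3 is limiting.
n(H2) consumed = (3/1) × 12.90 = 38.70 mol; remaining = 80.44 − 38.70 = 41.74 mol
V(H2) = nRT/P = 41.74 × 8.314 × 816.15 / 27.2 = 10410 L

10400 L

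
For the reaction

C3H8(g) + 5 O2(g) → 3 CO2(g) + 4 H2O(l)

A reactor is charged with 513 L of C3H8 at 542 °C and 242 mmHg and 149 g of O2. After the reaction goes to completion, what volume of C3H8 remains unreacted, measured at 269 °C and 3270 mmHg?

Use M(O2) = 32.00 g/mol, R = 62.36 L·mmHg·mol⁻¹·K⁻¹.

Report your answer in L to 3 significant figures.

15.6 L

n(C3H8) = PV/RT = (242 × 513) / (62.36 × 815.15) = 2.442 mol
n(O2) = 149 / 32.00 = 4.656 mol
For 2.442 mol C3H8, stoichiometry requires (5/1) × 2.442 = 12.21 mol O2; 4.656 mol is available, so O2 is limiting.
n(C3H8) consumed = (1/5) × 4.656 = 0.9312 mol; remaining = 2.442 − 0.9312 = 1.511 mol
V(C3H8) = nRT/P = 1.511 × 62.36 × 542.15 / 3270 = 15.62 L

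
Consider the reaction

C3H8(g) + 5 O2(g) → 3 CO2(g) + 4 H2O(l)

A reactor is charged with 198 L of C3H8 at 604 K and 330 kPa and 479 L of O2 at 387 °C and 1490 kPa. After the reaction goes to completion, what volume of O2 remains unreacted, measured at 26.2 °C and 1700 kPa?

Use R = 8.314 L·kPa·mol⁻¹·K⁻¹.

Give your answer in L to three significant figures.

n(C3H8) = PV/RT = (330 × 198) / (8.314 × 604) = 13.01 mol
n(O2) = PV/RT = (1490 × 479) / (8.314 × 660.15) = 130.0 mol
For 13.01 mol C3H8, stoichiometry requires (5/1) × 13.01 = 65.05 mol O2; 130.0 mol is available, so C3H8 is limiting.
n(O2) consumed = (5/1) × 13.01 = 65.05 mol; remaining = 130.0 − 65.05 = 64.95 mol
V(O2) = nRT/P = 64.95 × 8.314 × 299.35 / 1700 = 95.09 L

95.1 L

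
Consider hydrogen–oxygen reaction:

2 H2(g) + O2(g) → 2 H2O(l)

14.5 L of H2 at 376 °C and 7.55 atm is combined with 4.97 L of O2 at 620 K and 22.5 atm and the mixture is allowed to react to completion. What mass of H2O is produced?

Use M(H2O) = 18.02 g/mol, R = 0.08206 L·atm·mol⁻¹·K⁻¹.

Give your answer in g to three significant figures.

n(H2) = PV/RT = (7.55 × 14.5) / (0.08206 × 649.15) = 2.055 mol
n(O2) = PV/RT = (22.5 × 4.97) / (0.08206 × 620) = 2.198 mol
For 2.055 mol H2, stoichiometry requires (1/2) × 2.055 = 1.028 mol O2; 2.198 mol is available, so H2 is limiting.
n(H2O) = (2/2) × 2.055 = 2.055 mol
m(H2O) = 2.055 × 18.02 = 37.03 g

37.0 g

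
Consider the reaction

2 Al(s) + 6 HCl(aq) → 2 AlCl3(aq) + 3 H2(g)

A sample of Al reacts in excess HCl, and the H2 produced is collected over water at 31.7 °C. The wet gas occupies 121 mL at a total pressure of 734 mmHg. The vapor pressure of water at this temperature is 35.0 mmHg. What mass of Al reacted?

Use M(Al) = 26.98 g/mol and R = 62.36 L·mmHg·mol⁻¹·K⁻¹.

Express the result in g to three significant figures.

P(H2) = 734 − 35.0 = 699.0 mmHg
n(H2) = PV/RT = (699.0 × 0.1210) / (62.36 × 304.85) = 0.004449 mol
n(Al) = (2/3) × 0.004449 = 0.002966 mol
m(Al) = 0.002966 × 26.98 = 0.08002 g

0.0800 g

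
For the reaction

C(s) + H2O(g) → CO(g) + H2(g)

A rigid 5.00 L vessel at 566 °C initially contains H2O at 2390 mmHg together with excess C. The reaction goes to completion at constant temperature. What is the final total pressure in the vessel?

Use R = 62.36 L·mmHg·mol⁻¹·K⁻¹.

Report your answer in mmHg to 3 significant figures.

4780 mmHg

Rigid vessel, constant T ⇒ P scales with total gas moles (1 → 2).
P_final = (2/1) × 2390 = 4780 mmHg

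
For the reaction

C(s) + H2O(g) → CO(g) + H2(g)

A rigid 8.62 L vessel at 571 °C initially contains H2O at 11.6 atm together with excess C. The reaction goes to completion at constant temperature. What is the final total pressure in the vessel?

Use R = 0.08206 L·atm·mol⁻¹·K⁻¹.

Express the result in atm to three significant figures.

23.2 atm

Rigid vessel, constant T ⇒ P scales with total gas moles (1 → 2).
P_final = (2/1) × 11.6 = 23.20 atm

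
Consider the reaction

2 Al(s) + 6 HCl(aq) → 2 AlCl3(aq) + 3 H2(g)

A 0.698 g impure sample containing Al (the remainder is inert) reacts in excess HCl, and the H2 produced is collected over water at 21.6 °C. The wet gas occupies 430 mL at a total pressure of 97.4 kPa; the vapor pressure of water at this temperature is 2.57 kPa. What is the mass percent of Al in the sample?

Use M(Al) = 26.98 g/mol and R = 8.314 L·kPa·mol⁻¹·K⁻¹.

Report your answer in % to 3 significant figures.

42.9 %

P(H2) = 97.4 − 2.57 = 94.83 kPa
n(H2) = PV/RT = (94.83 × 0.4300) / (8.314 × 294.75) = 0.01664 mol
n(Al) = (2/3) × 0.01664 = 0.01109 mol
m(Al) = 0.01109 × 26.98 = 0.2992 g
%Al = 0.2992 / 0.698 × 100 = 42.87%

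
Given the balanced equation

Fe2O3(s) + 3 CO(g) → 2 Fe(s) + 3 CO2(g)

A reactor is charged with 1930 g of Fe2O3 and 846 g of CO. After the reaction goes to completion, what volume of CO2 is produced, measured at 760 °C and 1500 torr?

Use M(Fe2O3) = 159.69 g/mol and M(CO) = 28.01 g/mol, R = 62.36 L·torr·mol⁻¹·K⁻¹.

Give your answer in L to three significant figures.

1300 L

n(Fe2O3) = 1930 / 159.69 = 12.09 mol
n(CO) = 846 / 28.01 = 30.20 mol
For 12.09 mol Fe2O3, stoichiometry requires (3/1) × 12.09 = 36.27 mol CO; 30.20 mol is available, so CO is limiting.
n(CO2) = (3/3) × 30.20 = 30.20 mol
V(CO2) = nRT/P = 30.20 × 62.36 × 1033.15 / 1500 = 1297 L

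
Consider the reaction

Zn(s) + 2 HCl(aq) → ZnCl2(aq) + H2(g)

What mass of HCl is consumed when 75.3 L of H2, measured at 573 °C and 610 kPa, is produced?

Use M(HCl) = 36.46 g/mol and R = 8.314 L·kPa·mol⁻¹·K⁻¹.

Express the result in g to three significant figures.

476 g

n(H2) = PV/RT = (610 × 75.3) / (8.314 × 846.15) = 6.529 mol
n(HCl) = (2/1) × 6.529 = 13.06 mol
m(HCl) = 13.06 × 36.46 = 476.2 g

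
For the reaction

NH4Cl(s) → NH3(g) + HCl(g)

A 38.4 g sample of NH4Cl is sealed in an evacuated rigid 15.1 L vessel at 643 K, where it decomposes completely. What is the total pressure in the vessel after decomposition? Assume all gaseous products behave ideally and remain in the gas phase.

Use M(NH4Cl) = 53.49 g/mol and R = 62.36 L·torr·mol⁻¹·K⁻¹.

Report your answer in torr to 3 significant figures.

3810 torr

n(NH4Cl) = 38.4 / 53.49 = 0.7179 mol
n(gas produced) = (2/1) × 0.7179 = 1.436 mol
P = nRT/V = 1.436 × 62.36 × 643 / 15.1 = 3813 torr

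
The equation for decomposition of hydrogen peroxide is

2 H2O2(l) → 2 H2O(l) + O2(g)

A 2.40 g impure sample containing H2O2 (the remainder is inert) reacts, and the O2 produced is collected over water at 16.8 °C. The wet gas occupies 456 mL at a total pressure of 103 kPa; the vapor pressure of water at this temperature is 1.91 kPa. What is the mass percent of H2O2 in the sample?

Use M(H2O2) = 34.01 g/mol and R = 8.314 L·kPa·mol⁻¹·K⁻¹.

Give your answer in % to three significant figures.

54.2 %

P(O2) = 103 − 1.91 = 101.1 kPa
n(O2) = PV/RT = (101.1 × 0.4560) / (8.314 × 289.95) = 0.01912 mol
n(H2O2) = (2/1) × 0.01912 = 0.03824 mol
m(H2O2) = 0.03824 × 34.01 = 1.301 g
%H2O2 = 1.301 / 2.40 × 100 = 54.21%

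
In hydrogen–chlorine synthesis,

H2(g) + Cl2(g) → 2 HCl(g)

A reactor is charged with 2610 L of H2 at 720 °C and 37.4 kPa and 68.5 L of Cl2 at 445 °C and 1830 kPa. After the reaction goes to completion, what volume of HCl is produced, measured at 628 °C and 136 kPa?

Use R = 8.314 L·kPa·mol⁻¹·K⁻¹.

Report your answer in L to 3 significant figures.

1300 L

n(H2) = PV/RT = (37.4 × 2610) / (8.314 × 993.15) = 11.82 mol
n(Cl2) = PV/RT = (1830 × 68.5) / (8.314 × 718.15) = 21.00 mol
For 11.82 mol H2, stoichiometry requires (1/1) × 11.82 = 11.82 mol Cl2; 21.00 mol is available, so H2 is limiting.
n(HCl) = (2/1) × 11.82 = 23.64 mol
V(HCl) = nRT/P = 23.64 × 8.314 × 901.15 / 136 = 1302 L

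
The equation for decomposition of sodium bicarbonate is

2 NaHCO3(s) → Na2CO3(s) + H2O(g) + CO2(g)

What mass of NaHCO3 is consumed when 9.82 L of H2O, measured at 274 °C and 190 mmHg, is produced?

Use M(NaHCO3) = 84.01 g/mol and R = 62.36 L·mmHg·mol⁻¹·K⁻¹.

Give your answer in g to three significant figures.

n(H2O) = PV/RT = (190 × 9.82) / (62.36 × 547.15) = 0.05468 mol
n(NaHCO3) = (2/1) × 0.05468 = 0.1094 mol
m(NaHCO3) = 0.1094 × 84.01 = 9.191 g

9.19 g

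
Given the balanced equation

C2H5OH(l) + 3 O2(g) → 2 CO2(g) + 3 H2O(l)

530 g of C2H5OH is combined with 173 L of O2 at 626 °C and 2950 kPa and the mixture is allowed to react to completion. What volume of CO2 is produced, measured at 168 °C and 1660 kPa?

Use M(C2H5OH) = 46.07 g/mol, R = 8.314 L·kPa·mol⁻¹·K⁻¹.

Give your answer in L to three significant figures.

n(C2H5OH) = 530 / 46.07 = 11.50 mol
n(O2) = PV/RT = (2950 × 173) / (8.314 × 899.15) = 68.27 mol
For 11.50 mol C2H5OH, stoichiometry requires (3/1) × 11.50 = 34.50 mol O2; 68.27 mol is available, so C2H5OH is limiting.
n(CO2) = (2/1) × 11.50 = 23.00 mol
V(CO2) = nRT/P = 23.00 × 8.314 × 441.15 / 1660 = 50.82 L

50.8 L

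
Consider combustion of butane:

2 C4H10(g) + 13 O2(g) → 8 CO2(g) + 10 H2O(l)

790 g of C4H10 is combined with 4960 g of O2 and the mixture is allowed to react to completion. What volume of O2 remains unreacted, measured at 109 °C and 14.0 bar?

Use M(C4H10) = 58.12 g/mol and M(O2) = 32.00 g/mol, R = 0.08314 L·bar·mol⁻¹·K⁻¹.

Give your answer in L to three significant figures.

151 L

n(C4H10) = 790 / 58.12 = 13.59 mol
n(O2) = 4960 / 32.00 = 155.0 mol
For 13.59 mol C4H10, stoichiometry requires (13/2) × 13.59 = 88.33 mol O2; 155.0 mol is available, so C4H10 is limiting.
n(O2) consumed = (13/2) × 13.59 = 88.33 mol; remaining = 155.0 − 88.33 = 66.67 mol
V(O2) = nRT/P = 66.67 × 0.08314 × 382.15 / 14.0 = 151.3 L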